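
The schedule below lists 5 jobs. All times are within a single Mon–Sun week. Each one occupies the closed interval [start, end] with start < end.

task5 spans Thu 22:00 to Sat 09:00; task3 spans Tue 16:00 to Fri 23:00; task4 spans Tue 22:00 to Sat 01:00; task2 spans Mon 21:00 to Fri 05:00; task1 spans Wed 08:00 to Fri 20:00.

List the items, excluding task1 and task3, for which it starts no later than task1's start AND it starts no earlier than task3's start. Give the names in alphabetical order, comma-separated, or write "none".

Conditions: its start is no later than task1's start (X.start <= Wed 08:00) AND its start is no earlier than task3's start (X.start >= Tue 16:00).
task2: start Mon 21:00 <= Wed 08:00? ✓; start Mon 21:00 >= Tue 16:00? ✗ → no.
task4: start Tue 22:00 <= Wed 08:00? ✓; start Tue 22:00 >= Tue 16:00? ✓ → yes.
task5: start Thu 22:00 <= Wed 08:00? ✗; start Thu 22:00 >= Tue 16:00? ✓ → no.
Result: task4.

task4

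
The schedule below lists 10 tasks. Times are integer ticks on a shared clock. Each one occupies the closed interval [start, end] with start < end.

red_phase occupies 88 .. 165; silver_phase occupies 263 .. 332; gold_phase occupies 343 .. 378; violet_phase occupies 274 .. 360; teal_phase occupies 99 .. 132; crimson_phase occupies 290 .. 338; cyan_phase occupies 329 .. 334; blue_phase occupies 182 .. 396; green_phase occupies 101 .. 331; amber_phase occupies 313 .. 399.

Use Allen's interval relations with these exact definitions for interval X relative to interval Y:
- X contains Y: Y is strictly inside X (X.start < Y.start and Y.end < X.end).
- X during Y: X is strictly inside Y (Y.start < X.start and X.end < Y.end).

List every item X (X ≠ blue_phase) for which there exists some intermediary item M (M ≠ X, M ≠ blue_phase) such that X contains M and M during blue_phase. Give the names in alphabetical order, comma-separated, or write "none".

Target blue_phase = [182, 396].
Intermediaries M with M during blue_phase: crimson_phase, cyan_phase, gold_phase, silver_phase, violet_phase.
Via crimson_phase — items with X contains crimson_phase: violet_phase.
Via cyan_phase — items with X contains cyan_phase: amber_phase, crimson_phase, violet_phase.
Via gold_phase — items with X contains gold_phase: amber_phase.
Via silver_phase — items with X contains silver_phase: none.
Via violet_phase — items with X contains violet_phase: none.
Union: amber_phase, crimson_phase, violet_phase.

amber_phase, crimson_phase, violet_phase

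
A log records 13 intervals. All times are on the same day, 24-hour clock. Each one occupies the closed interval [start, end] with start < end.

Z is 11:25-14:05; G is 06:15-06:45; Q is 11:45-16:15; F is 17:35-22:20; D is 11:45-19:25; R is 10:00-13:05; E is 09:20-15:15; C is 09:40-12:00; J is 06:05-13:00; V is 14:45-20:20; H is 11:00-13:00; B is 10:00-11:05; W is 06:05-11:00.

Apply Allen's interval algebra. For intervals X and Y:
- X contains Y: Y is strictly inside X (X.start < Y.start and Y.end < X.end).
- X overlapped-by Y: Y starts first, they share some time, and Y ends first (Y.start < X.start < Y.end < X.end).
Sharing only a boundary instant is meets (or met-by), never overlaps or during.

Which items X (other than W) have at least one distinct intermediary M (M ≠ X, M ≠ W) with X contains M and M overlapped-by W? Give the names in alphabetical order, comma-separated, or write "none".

C, E, J

Target W = [06:05, 11:00].
Intermediaries M with M overlapped-by W: B, C, E, R.
Via B — items with X contains B: C, E, J.
Via C — items with X contains C: E, J.
Via E — items with X contains E: none.
Via R — items with X contains R: E.
Union: C, E, J.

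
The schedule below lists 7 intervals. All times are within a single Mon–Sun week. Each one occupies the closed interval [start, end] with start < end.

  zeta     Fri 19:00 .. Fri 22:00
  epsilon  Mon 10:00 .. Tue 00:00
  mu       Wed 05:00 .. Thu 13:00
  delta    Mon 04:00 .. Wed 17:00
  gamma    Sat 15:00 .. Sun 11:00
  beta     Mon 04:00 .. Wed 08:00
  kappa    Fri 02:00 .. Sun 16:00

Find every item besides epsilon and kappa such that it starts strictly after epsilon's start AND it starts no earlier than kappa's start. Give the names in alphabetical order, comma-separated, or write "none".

gamma, zeta

Conditions: its start is strictly after epsilon's start (X.start > Mon 10:00) AND its start is no earlier than kappa's start (X.start >= Fri 02:00).
beta: start Mon 04:00 > Mon 10:00? ✗; start Mon 04:00 >= Fri 02:00? ✗ → no.
delta: start Mon 04:00 > Mon 10:00? ✗; start Mon 04:00 >= Fri 02:00? ✗ → no.
gamma: start Sat 15:00 > Mon 10:00? ✓; start Sat 15:00 >= Fri 02:00? ✓ → yes.
mu: start Wed 05:00 > Mon 10:00? ✓; start Wed 05:00 >= Fri 02:00? ✗ → no.
zeta: start Fri 19:00 > Mon 10:00? ✓; start Fri 19:00 >= Fri 02:00? ✓ → yes.
Result: gamma, zeta.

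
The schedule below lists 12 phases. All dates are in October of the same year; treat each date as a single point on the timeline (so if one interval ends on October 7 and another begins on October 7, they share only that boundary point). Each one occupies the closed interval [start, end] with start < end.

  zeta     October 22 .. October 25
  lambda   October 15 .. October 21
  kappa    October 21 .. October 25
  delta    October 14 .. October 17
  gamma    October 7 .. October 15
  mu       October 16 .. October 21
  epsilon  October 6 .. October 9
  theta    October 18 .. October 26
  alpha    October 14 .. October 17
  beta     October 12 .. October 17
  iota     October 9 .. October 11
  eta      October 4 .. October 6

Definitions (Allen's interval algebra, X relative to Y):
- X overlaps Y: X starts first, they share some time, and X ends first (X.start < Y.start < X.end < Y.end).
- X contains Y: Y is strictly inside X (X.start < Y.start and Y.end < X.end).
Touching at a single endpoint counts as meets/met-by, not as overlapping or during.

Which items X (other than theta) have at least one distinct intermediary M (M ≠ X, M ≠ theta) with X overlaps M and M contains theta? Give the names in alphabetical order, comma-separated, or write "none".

none

Target theta = [October 18, October 26].
Intermediaries M with M contains theta: none.
Union: none.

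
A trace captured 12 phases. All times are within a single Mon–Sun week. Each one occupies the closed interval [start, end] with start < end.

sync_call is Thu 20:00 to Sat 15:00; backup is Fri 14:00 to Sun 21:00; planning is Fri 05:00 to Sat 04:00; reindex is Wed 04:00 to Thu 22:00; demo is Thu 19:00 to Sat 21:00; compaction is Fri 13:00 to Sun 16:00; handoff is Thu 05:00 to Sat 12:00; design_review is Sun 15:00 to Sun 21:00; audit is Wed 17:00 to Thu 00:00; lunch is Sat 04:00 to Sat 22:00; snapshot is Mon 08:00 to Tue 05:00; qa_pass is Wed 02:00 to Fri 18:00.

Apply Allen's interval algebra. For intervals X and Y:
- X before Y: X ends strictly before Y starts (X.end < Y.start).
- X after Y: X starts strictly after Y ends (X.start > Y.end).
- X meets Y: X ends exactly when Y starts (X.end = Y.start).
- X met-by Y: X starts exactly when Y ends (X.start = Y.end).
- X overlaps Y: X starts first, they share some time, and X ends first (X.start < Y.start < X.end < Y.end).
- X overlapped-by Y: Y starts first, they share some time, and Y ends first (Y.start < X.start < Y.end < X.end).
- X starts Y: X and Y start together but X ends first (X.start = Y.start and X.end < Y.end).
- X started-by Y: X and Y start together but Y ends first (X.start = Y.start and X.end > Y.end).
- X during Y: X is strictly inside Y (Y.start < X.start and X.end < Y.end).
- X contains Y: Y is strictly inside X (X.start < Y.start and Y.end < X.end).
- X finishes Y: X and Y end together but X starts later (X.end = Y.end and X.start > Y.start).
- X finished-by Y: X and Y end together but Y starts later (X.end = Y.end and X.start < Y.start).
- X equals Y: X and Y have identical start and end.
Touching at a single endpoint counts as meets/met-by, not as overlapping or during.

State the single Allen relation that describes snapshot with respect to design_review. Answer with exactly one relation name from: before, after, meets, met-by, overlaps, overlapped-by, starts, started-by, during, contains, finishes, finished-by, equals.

before

snapshot = [Mon 08:00, Tue 05:00]; design_review = [Sun 15:00, Sun 21:00].
Compare endpoints: snapshot.start < design_review.start, snapshot.start < design_review.end, snapshot.end < design_review.start, snapshot.end < design_review.end.
That pattern is 'before'.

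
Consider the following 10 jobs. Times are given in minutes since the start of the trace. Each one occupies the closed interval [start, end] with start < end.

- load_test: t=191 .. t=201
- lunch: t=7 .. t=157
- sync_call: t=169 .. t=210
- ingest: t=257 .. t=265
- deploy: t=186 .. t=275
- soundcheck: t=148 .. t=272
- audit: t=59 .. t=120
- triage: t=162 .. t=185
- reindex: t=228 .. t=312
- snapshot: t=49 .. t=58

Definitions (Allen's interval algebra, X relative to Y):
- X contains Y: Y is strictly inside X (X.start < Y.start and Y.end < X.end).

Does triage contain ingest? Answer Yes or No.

No

triage = [t=162, t=185], ingest = [t=257, t=265].
Actual relation of triage to ingest: before.
Asked whether 'contains' holds → No.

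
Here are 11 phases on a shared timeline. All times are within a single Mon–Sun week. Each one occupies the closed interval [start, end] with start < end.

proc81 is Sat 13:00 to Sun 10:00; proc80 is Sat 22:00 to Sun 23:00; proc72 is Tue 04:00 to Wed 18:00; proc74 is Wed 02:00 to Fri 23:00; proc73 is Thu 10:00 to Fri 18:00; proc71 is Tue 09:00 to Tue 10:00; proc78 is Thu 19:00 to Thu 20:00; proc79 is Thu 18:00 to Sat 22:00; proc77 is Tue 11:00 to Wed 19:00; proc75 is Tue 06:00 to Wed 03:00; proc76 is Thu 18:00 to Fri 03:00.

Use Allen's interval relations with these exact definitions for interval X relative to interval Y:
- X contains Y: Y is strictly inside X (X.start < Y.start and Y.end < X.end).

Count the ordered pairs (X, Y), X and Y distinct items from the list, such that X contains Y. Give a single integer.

Checking all 110 ordered pairs for relation 'contains'; matching pairs in alphabetical order:
(proc72, proc71): proc72 contains proc71 ✓
(proc72, proc75): proc72 contains proc75 ✓
(proc73, proc76): proc73 contains proc76 ✓
(proc73, proc78): proc73 contains proc78 ✓
(proc74, proc73): proc74 contains proc73 ✓
(proc74, proc76): proc74 contains proc76 ✓
(proc74, proc78): proc74 contains proc78 ✓
(proc75, proc71): proc75 contains proc71 ✓
(proc76, proc78): proc76 contains proc78 ✓
(proc79, proc78): proc79 contains proc78 ✓
Count: 10.

10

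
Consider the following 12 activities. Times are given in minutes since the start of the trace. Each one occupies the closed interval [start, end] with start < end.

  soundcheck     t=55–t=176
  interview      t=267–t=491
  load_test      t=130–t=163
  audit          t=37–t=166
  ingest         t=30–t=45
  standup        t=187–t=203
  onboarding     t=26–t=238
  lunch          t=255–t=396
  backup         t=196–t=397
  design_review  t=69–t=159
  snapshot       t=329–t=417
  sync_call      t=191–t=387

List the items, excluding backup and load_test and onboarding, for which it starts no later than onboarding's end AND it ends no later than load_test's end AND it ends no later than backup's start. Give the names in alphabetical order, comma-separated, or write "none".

Conditions: its start is no later than onboarding's end (X.start <= t=238) AND its end is no later than load_test's end (X.end <= t=163) AND its end is no later than backup's start (X.end <= t=196).
audit: start t=37 <= t=238? ✓; end t=166 <= t=163? ✗; end t=166 <= t=196? ✓ → no.
design_review: start t=69 <= t=238? ✓; end t=159 <= t=163? ✓; end t=159 <= t=196? ✓ → yes.
ingest: start t=30 <= t=238? ✓; end t=45 <= t=163? ✓; end t=45 <= t=196? ✓ → yes.
interview: start t=267 <= t=238? ✗; end t=491 <= t=163? ✗; end t=491 <= t=196? ✗ → no.
lunch: start t=255 <= t=238? ✗; end t=396 <= t=163? ✗; end t=396 <= t=196? ✗ → no.
snapshot: start t=329 <= t=238? ✗; end t=417 <= t=163? ✗; end t=417 <= t=196? ✗ → no.
soundcheck: start t=55 <= t=238? ✓; end t=176 <= t=163? ✗; end t=176 <= t=196? ✓ → no.
standup: start t=187 <= t=238? ✓; end t=203 <= t=163? ✗; end t=203 <= t=196? ✗ → no.
sync_call: start t=191 <= t=238? ✓; end t=387 <= t=163? ✗; end t=387 <= t=196? ✗ → no.
Result: design_review, ingest.

design_review, ingest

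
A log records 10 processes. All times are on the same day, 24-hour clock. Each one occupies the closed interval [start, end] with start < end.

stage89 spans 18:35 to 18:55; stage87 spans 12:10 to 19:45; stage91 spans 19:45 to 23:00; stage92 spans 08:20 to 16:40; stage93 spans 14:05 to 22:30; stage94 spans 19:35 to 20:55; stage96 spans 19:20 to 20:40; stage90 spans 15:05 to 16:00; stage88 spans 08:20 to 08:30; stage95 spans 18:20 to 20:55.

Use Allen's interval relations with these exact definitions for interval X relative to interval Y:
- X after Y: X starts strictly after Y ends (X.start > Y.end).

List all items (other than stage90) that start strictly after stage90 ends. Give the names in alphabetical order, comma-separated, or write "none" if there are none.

stage89, stage91, stage94, stage95, stage96

Target stage90 = [15:05, 16:00].
stage87 [12:10, 19:45] → contains → no.
stage88 [08:20, 08:30] → before → no.
stage89 [18:35, 18:55] → after → yes.
stage91 [19:45, 23:00] → after → yes.
stage92 [08:20, 16:40] → contains → no.
stage93 [14:05, 22:30] → contains → no.
stage94 [19:35, 20:55] → after → yes.
stage95 [18:20, 20:55] → after → yes.
stage96 [19:20, 20:40] → after → yes.
Result: stage89, stage91, stage94, stage95, stage96.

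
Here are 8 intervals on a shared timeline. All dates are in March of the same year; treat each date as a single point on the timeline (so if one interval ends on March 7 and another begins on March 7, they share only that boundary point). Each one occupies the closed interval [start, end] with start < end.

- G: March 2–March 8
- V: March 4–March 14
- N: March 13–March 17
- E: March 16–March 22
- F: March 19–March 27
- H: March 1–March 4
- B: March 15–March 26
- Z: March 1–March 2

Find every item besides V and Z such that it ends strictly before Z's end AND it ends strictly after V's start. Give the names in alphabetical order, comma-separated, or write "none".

none

Conditions: its end is strictly before Z's end (X.end < March 2) AND its end is strictly after V's start (X.end > March 4).
B: end March 26 < March 2? ✗; end March 26 > March 4? ✓ → no.
E: end March 22 < March 2? ✗; end March 22 > March 4? ✓ → no.
F: end March 27 < March 2? ✗; end March 27 > March 4? ✓ → no.
G: end March 8 < March 2? ✗; end March 8 > March 4? ✓ → no.
H: end March 4 < March 2? ✗; end March 4 > March 4? ✗ → no.
N: end March 17 < March 2? ✗; end March 17 > March 4? ✓ → no.
Result: none.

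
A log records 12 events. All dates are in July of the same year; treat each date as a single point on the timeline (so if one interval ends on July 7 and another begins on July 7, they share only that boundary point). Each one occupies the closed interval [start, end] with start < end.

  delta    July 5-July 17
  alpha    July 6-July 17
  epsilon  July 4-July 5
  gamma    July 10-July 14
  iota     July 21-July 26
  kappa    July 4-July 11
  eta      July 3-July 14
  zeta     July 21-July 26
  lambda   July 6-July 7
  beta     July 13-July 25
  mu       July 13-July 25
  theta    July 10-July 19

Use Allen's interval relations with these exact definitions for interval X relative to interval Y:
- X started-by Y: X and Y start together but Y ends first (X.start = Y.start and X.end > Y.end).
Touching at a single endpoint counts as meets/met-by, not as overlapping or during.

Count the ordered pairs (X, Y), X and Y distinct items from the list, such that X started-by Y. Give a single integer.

3

Checking all 132 ordered pairs for relation 'started-by'; matching pairs in alphabetical order:
(alpha, lambda): alpha started-by lambda ✓
(kappa, epsilon): kappa started-by epsilon ✓
(theta, gamma): theta started-by gamma ✓
Count: 3.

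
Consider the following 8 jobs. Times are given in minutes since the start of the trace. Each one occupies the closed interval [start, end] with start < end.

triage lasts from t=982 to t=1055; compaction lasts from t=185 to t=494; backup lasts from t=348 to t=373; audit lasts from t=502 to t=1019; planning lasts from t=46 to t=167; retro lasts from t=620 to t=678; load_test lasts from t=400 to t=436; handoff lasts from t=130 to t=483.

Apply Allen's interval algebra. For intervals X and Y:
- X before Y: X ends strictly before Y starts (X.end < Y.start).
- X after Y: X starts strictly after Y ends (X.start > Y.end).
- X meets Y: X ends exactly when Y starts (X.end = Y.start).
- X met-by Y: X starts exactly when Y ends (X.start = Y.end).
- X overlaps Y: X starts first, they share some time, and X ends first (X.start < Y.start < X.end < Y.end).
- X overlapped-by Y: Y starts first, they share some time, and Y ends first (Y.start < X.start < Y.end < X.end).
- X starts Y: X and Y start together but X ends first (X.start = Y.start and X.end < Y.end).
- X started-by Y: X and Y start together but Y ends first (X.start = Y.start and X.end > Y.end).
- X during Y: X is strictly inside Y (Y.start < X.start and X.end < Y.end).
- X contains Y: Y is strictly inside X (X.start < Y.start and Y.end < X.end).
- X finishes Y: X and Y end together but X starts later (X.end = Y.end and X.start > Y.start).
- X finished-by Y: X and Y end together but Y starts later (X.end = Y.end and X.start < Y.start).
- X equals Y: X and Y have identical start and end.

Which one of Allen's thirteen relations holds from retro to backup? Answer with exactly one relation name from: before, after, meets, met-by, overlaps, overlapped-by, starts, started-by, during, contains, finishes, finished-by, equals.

retro = [t=620, t=678]; backup = [t=348, t=373].
Compare endpoints: retro.start > backup.start, retro.start > backup.end, retro.end > backup.start, retro.end > backup.end.
That pattern is 'after'.

after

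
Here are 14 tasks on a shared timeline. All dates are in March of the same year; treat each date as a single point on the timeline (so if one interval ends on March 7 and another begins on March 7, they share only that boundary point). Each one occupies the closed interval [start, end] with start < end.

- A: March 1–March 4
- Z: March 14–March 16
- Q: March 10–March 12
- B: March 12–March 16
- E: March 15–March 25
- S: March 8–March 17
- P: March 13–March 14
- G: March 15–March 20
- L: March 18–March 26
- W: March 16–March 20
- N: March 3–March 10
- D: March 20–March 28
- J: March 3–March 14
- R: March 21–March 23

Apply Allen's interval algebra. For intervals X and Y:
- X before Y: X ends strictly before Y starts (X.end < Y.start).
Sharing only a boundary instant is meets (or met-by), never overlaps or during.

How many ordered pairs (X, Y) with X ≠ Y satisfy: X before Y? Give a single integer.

Checking all 182 ordered pairs for relation 'before'; matching pairs in alphabetical order:
(A, B): A before B ✓
(A, D): A before D ✓
(A, E): A before E ✓
(A, G): A before G ✓
(A, L): A before L ✓
(A, P): A before P ✓
(A, Q): A before Q ✓
(A, R): A before R ✓
(A, S): A before S ✓
(A, W): A before W ✓
(A, Z): A before Z ✓
(B, D): B before D ✓
(B, L): B before L ✓
(B, R): B before R ✓
(G, R): G before R ✓
(J, D): J before D ✓
(J, E): J before E ✓
(J, G): J before G ✓
(J, L): J before L ✓
(J, R): J before R ✓
(J, W): J before W ✓
(N, B): N before B ✓
(N, D): N before D ✓
(N, E): N before E ✓
... plus 27 further pairs not listed.
Count: 51.

51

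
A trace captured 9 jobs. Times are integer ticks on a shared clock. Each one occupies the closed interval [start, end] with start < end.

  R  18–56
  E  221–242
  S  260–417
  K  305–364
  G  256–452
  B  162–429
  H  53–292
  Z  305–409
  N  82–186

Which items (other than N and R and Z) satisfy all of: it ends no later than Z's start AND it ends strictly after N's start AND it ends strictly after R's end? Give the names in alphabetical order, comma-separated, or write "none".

E, H

Conditions: its end is no later than Z's start (X.end <= 305) AND its end is strictly after N's start (X.end > 82) AND its end is strictly after R's end (X.end > 56).
B: end 429 <= 305? ✗; end 429 > 82? ✓; end 429 > 56? ✓ → no.
E: end 242 <= 305? ✓; end 242 > 82? ✓; end 242 > 56? ✓ → yes.
G: end 452 <= 305? ✗; end 452 > 82? ✓; end 452 > 56? ✓ → no.
H: end 292 <= 305? ✓; end 292 > 82? ✓; end 292 > 56? ✓ → yes.
K: end 364 <= 305? ✗; end 364 > 82? ✓; end 364 > 56? ✓ → no.
S: end 417 <= 305? ✗; end 417 > 82? ✓; end 417 > 56? ✓ → no.
Result: E, H.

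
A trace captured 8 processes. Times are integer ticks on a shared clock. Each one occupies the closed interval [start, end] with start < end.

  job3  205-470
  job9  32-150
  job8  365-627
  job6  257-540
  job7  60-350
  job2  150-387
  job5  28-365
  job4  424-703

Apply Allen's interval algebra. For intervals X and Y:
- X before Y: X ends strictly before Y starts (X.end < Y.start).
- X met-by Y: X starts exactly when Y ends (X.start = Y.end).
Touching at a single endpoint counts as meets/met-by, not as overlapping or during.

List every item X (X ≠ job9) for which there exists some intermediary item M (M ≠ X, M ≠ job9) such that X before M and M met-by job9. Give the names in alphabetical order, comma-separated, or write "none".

Target job9 = [32, 150].
Intermediaries M with M met-by job9: job2.
Via job2 — items with X before job2: none.
Union: none.

none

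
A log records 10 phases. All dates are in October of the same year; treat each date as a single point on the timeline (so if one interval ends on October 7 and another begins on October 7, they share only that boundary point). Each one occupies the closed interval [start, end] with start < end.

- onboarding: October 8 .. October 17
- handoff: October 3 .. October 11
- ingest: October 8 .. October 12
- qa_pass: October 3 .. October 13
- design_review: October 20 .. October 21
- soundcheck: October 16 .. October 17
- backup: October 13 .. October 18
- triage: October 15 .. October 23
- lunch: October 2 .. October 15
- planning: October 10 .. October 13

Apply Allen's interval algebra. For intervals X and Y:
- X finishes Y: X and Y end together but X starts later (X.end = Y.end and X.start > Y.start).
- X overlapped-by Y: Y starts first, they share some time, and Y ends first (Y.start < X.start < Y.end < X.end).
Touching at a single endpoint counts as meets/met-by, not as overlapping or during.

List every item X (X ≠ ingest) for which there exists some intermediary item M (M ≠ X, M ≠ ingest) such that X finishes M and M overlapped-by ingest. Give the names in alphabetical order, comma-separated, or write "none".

none

Target ingest = [October 8, October 12].
Intermediaries M with M overlapped-by ingest: planning.
Via planning — items with X finishes planning: none.
Union: none.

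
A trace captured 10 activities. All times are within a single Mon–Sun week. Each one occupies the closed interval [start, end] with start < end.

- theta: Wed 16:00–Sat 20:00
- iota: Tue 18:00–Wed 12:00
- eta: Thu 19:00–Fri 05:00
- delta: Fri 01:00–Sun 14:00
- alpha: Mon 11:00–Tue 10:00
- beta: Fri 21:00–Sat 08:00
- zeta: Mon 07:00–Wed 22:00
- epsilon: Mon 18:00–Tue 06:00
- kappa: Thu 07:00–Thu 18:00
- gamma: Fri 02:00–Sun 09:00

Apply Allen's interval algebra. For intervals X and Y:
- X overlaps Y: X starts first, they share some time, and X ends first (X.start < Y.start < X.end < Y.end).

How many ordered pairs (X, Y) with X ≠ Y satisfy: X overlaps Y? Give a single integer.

Checking all 90 ordered pairs for relation 'overlaps'; matching pairs in alphabetical order:
(eta, delta): eta overlaps delta ✓
(eta, gamma): eta overlaps gamma ✓
(theta, delta): theta overlaps delta ✓
(theta, gamma): theta overlaps gamma ✓
(zeta, theta): zeta overlaps theta ✓
Count: 5.

5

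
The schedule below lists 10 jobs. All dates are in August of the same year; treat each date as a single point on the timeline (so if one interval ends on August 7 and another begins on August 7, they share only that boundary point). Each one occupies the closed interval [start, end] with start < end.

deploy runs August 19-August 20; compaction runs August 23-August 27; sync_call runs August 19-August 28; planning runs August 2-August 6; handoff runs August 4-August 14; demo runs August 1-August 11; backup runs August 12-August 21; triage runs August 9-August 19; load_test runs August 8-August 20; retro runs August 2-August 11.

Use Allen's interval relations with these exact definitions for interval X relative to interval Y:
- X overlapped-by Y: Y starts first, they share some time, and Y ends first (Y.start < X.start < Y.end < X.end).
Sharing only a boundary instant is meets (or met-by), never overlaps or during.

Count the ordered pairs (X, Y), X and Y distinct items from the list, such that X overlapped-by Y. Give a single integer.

14

Checking all 90 ordered pairs for relation 'overlapped-by'; matching pairs in alphabetical order:
(backup, handoff): backup overlapped-by handoff ✓
(backup, load_test): backup overlapped-by load_test ✓
(backup, triage): backup overlapped-by triage ✓
(handoff, demo): handoff overlapped-by demo ✓
(handoff, planning): handoff overlapped-by planning ✓
(handoff, retro): handoff overlapped-by retro ✓
(load_test, demo): load_test overlapped-by demo ✓
(load_test, handoff): load_test overlapped-by handoff ✓
(load_test, retro): load_test overlapped-by retro ✓
(sync_call, backup): sync_call overlapped-by backup ✓
(sync_call, load_test): sync_call overlapped-by load_test ✓
(triage, demo): triage overlapped-by demo ✓
(triage, handoff): triage overlapped-by handoff ✓
(triage, retro): triage overlapped-by retro ✓
Count: 14.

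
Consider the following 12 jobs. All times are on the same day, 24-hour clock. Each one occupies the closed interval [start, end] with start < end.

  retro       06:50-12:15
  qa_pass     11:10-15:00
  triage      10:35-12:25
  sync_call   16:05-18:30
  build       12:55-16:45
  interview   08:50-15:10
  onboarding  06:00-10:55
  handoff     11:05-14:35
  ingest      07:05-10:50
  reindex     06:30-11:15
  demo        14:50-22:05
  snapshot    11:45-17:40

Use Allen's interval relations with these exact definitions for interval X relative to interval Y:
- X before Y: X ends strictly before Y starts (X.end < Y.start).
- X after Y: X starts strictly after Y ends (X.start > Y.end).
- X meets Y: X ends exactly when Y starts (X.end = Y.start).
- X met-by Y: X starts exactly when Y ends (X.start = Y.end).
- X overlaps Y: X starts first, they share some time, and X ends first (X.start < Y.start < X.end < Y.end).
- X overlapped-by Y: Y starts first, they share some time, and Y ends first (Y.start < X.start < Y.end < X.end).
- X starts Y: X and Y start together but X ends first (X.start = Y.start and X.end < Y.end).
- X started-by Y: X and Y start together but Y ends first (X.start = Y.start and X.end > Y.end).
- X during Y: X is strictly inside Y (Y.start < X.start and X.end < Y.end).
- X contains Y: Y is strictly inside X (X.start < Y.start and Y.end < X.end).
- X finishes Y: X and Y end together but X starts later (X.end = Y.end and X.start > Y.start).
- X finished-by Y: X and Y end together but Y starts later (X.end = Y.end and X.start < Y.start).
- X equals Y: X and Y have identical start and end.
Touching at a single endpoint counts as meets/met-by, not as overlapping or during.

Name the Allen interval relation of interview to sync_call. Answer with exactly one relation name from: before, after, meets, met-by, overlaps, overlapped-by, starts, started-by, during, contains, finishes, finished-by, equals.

before

interview = [08:50, 15:10]; sync_call = [16:05, 18:30].
Compare endpoints: interview.start < sync_call.start, interview.start < sync_call.end, interview.end < sync_call.start, interview.end < sync_call.end.
That pattern is 'before'.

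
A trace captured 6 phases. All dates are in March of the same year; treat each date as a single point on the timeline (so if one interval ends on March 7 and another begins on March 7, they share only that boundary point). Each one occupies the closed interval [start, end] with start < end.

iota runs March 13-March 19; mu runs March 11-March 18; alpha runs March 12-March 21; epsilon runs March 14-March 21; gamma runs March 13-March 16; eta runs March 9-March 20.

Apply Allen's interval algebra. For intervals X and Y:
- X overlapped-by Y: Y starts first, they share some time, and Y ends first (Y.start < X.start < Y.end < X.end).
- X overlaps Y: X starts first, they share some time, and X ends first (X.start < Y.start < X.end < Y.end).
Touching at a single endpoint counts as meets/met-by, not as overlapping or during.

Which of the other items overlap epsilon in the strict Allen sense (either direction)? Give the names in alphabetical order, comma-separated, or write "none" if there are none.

eta, gamma, iota, mu

Target epsilon = [March 14, March 21].
alpha [March 12, March 21] → finished-by → no.
eta [March 9, March 20] → overlaps → yes.
gamma [March 13, March 16] → overlaps → yes.
iota [March 13, March 19] → overlaps → yes.
mu [March 11, March 18] → overlaps → yes.
Result: eta, gamma, iota, mu.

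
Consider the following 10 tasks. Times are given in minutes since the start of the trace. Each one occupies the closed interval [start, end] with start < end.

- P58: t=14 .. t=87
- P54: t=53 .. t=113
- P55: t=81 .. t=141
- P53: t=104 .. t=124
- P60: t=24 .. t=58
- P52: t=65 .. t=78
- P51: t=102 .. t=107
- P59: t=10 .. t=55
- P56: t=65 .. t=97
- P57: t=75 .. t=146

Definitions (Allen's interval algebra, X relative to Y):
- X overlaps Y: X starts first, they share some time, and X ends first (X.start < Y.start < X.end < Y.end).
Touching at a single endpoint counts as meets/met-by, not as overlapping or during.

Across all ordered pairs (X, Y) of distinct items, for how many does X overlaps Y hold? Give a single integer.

Checking all 90 ordered pairs for relation 'overlaps'; matching pairs in alphabetical order:
(P51, P53): P51 overlaps P53 ✓
(P52, P57): P52 overlaps P57 ✓
(P54, P53): P54 overlaps P53 ✓
(P54, P55): P54 overlaps P55 ✓
(P54, P57): P54 overlaps P57 ✓
(P56, P55): P56 overlaps P55 ✓
(P56, P57): P56 overlaps P57 ✓
(P58, P54): P58 overlaps P54 ✓
(P58, P55): P58 overlaps P55 ✓
(P58, P56): P58 overlaps P56 ✓
(P58, P57): P58 overlaps P57 ✓
(P59, P54): P59 overlaps P54 ✓
(P59, P58): P59 overlaps P58 ✓
(P59, P60): P59 overlaps P60 ✓
(P60, P54): P60 overlaps P54 ✓
Count: 15.

15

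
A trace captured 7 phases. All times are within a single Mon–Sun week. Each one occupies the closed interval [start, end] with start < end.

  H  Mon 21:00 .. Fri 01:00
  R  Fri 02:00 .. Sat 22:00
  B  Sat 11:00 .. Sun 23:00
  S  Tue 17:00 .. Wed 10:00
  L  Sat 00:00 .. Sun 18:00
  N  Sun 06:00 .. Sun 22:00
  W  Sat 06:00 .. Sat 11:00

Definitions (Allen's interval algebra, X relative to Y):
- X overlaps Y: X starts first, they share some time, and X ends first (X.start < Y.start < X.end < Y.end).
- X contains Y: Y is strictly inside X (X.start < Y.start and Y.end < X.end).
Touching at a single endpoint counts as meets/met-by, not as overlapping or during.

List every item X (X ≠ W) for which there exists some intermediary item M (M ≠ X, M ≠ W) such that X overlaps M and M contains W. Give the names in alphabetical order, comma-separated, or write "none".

R

Target W = [Sat 06:00, Sat 11:00].
Intermediaries M with M contains W: L, R.
Via L — items with X overlaps L: R.
Via R — items with X overlaps R: none.
Union: R.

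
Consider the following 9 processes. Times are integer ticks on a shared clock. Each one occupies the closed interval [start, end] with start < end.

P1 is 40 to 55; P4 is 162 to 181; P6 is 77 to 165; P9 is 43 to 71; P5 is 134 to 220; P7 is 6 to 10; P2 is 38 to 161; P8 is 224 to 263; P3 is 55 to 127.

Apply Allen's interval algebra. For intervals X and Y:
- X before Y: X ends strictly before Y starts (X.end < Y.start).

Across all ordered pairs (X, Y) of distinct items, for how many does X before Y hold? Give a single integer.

24

Checking all 72 ordered pairs for relation 'before'; matching pairs in alphabetical order:
(P1, P4): P1 before P4 ✓
(P1, P5): P1 before P5 ✓
(P1, P6): P1 before P6 ✓
(P1, P8): P1 before P8 ✓
(P2, P4): P2 before P4 ✓
(P2, P8): P2 before P8 ✓
(P3, P4): P3 before P4 ✓
(P3, P5): P3 before P5 ✓
(P3, P8): P3 before P8 ✓
(P4, P8): P4 before P8 ✓
(P5, P8): P5 before P8 ✓
(P6, P8): P6 before P8 ✓
(P7, P1): P7 before P1 ✓
(P7, P2): P7 before P2 ✓
(P7, P3): P7 before P3 ✓
(P7, P4): P7 before P4 ✓
(P7, P5): P7 before P5 ✓
(P7, P6): P7 before P6 ✓
(P7, P8): P7 before P8 ✓
(P7, P9): P7 before P9 ✓
(P9, P4): P9 before P4 ✓
(P9, P5): P9 before P5 ✓
(P9, P6): P9 before P6 ✓
(P9, P8): P9 before P8 ✓
Count: 24.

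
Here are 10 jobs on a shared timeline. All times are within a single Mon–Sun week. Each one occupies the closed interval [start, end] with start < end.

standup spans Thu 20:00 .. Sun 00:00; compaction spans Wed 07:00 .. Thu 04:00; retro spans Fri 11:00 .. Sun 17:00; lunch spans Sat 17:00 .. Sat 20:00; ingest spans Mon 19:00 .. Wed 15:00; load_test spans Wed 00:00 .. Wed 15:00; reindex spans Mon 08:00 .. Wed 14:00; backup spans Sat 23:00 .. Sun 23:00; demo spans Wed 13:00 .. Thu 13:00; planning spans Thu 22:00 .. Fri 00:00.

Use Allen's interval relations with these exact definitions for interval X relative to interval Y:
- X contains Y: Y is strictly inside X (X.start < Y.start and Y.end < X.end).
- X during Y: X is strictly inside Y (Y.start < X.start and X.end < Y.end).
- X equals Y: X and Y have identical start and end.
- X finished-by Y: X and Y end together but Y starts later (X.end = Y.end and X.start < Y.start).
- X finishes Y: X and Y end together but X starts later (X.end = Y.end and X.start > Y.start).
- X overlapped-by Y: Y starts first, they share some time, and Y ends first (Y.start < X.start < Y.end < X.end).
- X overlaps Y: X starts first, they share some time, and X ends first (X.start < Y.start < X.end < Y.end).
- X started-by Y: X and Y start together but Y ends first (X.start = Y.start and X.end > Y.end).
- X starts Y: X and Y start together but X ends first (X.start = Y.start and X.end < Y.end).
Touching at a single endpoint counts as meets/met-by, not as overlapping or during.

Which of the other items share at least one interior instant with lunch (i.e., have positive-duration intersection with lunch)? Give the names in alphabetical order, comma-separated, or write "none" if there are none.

Target lunch = [Sat 17:00, Sat 20:00].
backup [Sat 23:00, Sun 23:00] → after → no.
compaction [Wed 07:00, Thu 04:00] → before → no.
demo [Wed 13:00, Thu 13:00] → before → no.
ingest [Mon 19:00, Wed 15:00] → before → no.
load_test [Wed 00:00, Wed 15:00] → before → no.
planning [Thu 22:00, Fri 00:00] → before → no.
reindex [Mon 08:00, Wed 14:00] → before → no.
retro [Fri 11:00, Sun 17:00] → contains → yes.
standup [Thu 20:00, Sun 00:00] → contains → yes.
Result: retro, standup.

retro, standup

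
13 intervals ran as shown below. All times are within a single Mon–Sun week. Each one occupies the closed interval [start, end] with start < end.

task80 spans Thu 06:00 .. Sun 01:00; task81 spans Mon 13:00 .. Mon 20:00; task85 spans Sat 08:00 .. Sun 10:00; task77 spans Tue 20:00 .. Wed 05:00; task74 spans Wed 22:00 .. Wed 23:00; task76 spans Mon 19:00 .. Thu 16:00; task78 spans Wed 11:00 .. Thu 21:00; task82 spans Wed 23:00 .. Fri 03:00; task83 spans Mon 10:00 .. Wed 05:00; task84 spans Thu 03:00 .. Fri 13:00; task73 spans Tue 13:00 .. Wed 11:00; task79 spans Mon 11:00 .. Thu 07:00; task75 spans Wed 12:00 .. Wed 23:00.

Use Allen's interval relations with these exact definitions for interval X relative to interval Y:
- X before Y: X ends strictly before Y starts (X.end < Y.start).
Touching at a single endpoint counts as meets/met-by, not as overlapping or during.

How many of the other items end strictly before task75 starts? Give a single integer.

4

Target task75 = [Wed 12:00, Wed 23:00].
task73 [Tue 13:00, Wed 11:00] → before → counts.
task74 [Wed 22:00, Wed 23:00] → finishes → no.
task76 [Mon 19:00, Thu 16:00] → contains → no.
task77 [Tue 20:00, Wed 05:00] → before → counts.
task78 [Wed 11:00, Thu 21:00] → contains → no.
task79 [Mon 11:00, Thu 07:00] → contains → no.
task80 [Thu 06:00, Sun 01:00] → after → no.
task81 [Mon 13:00, Mon 20:00] → before → counts.
task82 [Wed 23:00, Fri 03:00] → met-by → no.
task83 [Mon 10:00, Wed 05:00] → before → counts.
task84 [Thu 03:00, Fri 13:00] → after → no.
task85 [Sat 08:00, Sun 10:00] → after → no.
Total: 4.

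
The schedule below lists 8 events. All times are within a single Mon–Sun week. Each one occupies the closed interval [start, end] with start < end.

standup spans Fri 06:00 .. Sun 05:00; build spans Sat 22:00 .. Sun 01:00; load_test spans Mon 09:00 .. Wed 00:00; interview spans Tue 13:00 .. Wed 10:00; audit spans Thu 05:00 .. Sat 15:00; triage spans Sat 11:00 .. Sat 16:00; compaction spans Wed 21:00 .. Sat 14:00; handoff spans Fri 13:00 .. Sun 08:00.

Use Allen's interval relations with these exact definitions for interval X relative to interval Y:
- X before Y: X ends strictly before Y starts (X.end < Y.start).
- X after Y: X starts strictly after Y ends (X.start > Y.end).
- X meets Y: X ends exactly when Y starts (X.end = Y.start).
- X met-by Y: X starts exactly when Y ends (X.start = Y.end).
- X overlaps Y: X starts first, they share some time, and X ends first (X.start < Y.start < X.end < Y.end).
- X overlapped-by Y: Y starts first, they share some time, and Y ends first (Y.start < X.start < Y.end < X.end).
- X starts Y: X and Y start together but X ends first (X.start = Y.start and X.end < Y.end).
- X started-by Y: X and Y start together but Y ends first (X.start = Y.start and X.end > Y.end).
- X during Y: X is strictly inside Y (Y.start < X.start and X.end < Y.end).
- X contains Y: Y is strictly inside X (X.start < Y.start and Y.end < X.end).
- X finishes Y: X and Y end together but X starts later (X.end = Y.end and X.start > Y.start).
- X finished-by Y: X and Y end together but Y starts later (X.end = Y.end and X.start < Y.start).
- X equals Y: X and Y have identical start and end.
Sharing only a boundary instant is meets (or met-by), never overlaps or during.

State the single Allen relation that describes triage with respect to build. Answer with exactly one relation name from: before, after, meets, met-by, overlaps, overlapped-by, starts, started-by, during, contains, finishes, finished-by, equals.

before

triage = [Sat 11:00, Sat 16:00]; build = [Sat 22:00, Sun 01:00].
Compare endpoints: triage.start < build.start, triage.start < build.end, triage.end < build.start, triage.end < build.end.
That pattern is 'before'.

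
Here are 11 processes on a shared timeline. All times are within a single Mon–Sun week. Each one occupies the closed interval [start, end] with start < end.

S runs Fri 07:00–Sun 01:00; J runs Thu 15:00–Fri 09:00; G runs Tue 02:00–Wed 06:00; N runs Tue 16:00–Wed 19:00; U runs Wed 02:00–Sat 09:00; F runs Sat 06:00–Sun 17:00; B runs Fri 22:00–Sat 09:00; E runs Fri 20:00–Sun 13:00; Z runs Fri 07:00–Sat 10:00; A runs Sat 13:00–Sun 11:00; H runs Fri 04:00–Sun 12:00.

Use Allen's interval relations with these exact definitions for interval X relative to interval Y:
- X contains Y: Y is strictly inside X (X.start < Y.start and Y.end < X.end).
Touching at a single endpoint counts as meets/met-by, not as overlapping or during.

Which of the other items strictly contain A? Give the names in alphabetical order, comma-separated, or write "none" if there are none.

E, F, H

Target A = [Sat 13:00, Sun 11:00].
B [Fri 22:00, Sat 09:00] → before → no.
E [Fri 20:00, Sun 13:00] → contains → yes.
F [Sat 06:00, Sun 17:00] → contains → yes.
G [Tue 02:00, Wed 06:00] → before → no.
H [Fri 04:00, Sun 12:00] → contains → yes.
J [Thu 15:00, Fri 09:00] → before → no.
N [Tue 16:00, Wed 19:00] → before → no.
S [Fri 07:00, Sun 01:00] → overlaps → no.
U [Wed 02:00, Sat 09:00] → before → no.
Z [Fri 07:00, Sat 10:00] → before → no.
Result: E, F, H.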